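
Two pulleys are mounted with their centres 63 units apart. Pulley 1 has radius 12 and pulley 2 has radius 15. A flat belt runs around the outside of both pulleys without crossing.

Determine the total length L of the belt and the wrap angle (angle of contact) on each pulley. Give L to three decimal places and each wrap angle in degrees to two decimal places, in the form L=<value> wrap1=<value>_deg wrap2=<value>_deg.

open belt: β = asin((r2−r1)/C) = asin(3/63) = 2.7294°
wrap1 = π − 2β = 174.5412°
wrap2 = π + 2β = 185.4588°
tangent length = C·cosβ = 62.9285
L = r1·wrap1 + r2·wrap2 + 2·C·cosβ = 12·3.0463 + 15·3.2369 + 2·62.9285 = 210.9659

L=210.966 wrap1=174.54_deg wrap2=185.46_deg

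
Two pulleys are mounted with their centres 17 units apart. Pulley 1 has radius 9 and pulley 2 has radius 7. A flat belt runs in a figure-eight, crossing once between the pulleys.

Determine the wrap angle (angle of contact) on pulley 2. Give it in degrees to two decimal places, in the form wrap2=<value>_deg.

crossed belt: β = asin((r1+r2)/C) = asin(16/17) = 70.2501°
wrap1 = wrap2 = π + 2β = 320.5002°

wrap2=320.50_deg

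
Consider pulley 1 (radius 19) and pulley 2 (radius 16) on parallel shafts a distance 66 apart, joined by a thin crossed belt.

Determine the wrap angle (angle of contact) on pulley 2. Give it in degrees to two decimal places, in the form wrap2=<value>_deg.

crossed belt: β = asin((r1+r2)/C) = asin(35/66) = 32.0259°
wrap1 = wrap2 = π + 2β = 244.0519°

wrap2=244.05_deg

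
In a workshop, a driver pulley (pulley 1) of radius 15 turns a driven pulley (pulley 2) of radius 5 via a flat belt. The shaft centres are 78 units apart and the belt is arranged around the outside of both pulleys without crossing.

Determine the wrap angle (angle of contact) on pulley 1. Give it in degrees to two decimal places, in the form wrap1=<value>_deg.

open belt: β = asin((r2−r1)/C) = asin(-10/78) = -7.3659°
wrap1 = π − 2β = 194.7318°
wrap2 = π + 2β = 165.2682°

wrap1=194.73_deg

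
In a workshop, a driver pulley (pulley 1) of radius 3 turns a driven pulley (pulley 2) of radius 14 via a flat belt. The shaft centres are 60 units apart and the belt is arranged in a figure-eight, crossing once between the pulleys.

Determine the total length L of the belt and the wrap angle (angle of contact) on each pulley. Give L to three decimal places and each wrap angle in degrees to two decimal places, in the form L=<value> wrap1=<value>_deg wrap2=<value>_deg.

crossed belt: β = asin((r1+r2)/C) = asin(17/60) = 16.4592°
wrap1 = wrap2 = π + 2β = 212.9185°
tangent length = C·cosβ = 57.5413
L = (r1+r2)·wrap + 2·C·cosβ = 17·3.7161 + 2·57.5413 = 178.2568

L=178.257 wrap1=212.92_deg wrap2=212.92_deg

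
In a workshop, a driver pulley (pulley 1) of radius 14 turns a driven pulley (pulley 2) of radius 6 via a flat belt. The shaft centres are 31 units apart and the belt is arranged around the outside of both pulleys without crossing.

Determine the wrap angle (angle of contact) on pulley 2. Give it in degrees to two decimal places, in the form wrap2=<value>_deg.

open belt: β = asin((r2−r1)/C) = asin(-8/31) = -14.9552°
wrap1 = π − 2β = 209.9105°
wrap2 = π + 2β = 150.0895°

wrap2=150.09_deg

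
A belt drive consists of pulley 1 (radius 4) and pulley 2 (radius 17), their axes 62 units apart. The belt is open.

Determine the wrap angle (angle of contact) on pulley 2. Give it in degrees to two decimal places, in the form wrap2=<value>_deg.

open belt: β = asin((r2−r1)/C) = asin(13/62) = 12.1034°
wrap1 = π − 2β = 155.7931°
wrap2 = π + 2β = 204.2069°

wrap2=204.21_deg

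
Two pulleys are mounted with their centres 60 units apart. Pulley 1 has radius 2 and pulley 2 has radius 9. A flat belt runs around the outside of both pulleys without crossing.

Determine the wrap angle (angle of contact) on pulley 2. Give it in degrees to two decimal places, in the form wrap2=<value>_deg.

open belt: β = asin((r2−r1)/C) = asin(7/60) = 6.6998°
wrap1 = π − 2β = 166.6005°
wrap2 = π + 2β = 193.3995°

wrap2=193.40_deg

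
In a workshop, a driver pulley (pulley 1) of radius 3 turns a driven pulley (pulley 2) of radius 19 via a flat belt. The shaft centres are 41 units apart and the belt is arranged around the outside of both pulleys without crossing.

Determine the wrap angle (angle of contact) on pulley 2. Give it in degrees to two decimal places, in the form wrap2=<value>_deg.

wrap2=225.94_deg

open belt: β = asin((r2−r1)/C) = asin(16/41) = 22.9697°
wrap1 = π − 2β = 134.0606°
wrap2 = π + 2β = 225.9394°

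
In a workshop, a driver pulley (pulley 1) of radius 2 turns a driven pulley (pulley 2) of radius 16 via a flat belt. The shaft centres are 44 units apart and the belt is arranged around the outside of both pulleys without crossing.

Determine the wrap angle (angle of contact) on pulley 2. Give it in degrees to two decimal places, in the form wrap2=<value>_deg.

wrap2=217.11_deg

open belt: β = asin((r2−r1)/C) = asin(14/44) = 18.5530°
wrap1 = π − 2β = 142.8940°
wrap2 = π + 2β = 217.1060°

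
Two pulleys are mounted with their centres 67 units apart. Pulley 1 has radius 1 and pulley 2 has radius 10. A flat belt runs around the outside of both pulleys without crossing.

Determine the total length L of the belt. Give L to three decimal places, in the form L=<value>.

open belt: β = asin((r2−r1)/C) = asin(9/67) = 7.7198°
wrap1 = π − 2β = 164.5604°
wrap2 = π + 2β = 195.4396°
tangent length = C·cosβ = 66.3928
L = r1·wrap1 + r2·wrap2 + 2·C·cosβ = 1·2.8721 + 10·3.4111 + 2·66.3928 = 169.7683

L=169.768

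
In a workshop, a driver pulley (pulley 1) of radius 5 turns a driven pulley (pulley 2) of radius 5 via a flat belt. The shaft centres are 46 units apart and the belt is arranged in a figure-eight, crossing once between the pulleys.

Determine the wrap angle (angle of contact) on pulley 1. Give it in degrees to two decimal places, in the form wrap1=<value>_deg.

wrap1=205.11_deg

crossed belt: β = asin((r1+r2)/C) = asin(10/46) = 12.5559°
wrap1 = wrap2 = π + 2β = 205.1117°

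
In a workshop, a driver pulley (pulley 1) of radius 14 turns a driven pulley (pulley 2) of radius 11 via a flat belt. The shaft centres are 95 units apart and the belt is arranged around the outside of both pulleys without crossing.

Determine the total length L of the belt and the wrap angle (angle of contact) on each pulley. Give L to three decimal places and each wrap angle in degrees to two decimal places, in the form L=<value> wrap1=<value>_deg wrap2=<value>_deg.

L=268.635 wrap1=183.62_deg wrap2=176.38_deg

open belt: β = asin((r2−r1)/C) = asin(-3/95) = -1.8096°
wrap1 = π − 2β = 183.6193°
wrap2 = π + 2β = 176.3807°
tangent length = C·cosβ = 94.9526
L = r1·wrap1 + r2·wrap2 + 2·C·cosβ = 14·3.2048 + 11·3.0784 + 2·94.9526 = 268.6346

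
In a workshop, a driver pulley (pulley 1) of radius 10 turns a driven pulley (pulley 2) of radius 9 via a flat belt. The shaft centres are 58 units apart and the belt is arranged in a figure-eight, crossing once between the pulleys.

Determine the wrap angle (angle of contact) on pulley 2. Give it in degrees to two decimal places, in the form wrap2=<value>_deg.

wrap2=218.24_deg

crossed belt: β = asin((r1+r2)/C) = asin(19/58) = 19.1223°
wrap1 = wrap2 = π + 2β = 218.2447°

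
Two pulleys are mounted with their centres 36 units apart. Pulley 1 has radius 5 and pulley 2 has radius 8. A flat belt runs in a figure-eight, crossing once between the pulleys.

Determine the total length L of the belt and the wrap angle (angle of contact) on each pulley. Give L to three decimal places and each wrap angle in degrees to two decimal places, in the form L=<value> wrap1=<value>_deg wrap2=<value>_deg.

crossed belt: β = asin((r1+r2)/C) = asin(13/36) = 21.1684°
wrap1 = wrap2 = π + 2β = 222.3369°
tangent length = C·cosβ = 33.5708
L = (r1+r2)·wrap + 2·C·cosβ = 13·3.8805 + 2·33.5708 = 117.5883

L=117.588 wrap1=222.34_deg wrap2=222.34_deg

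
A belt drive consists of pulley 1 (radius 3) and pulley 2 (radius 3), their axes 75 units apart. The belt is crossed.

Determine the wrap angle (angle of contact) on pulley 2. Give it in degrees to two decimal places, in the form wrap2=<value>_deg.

crossed belt: β = asin((r1+r2)/C) = asin(6/75) = 4.5886°
wrap1 = wrap2 = π + 2β = 189.1771°

wrap2=189.18_deg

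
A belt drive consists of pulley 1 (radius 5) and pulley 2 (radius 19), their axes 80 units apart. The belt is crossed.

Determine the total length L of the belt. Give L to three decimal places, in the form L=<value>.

L=242.654

crossed belt: β = asin((r1+r2)/C) = asin(24/80) = 17.4576°
wrap1 = wrap2 = π + 2β = 214.9152°
tangent length = C·cosβ = 76.3151
L = (r1+r2)·wrap + 2·C·cosβ = 24·3.7510 + 2·76.3151 = 242.6537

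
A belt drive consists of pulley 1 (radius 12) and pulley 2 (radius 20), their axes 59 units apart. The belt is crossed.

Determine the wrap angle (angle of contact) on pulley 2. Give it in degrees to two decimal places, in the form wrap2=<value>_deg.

crossed belt: β = asin((r1+r2)/C) = asin(32/59) = 32.8453°
wrap1 = wrap2 = π + 2β = 245.6906°

wrap2=245.69_deg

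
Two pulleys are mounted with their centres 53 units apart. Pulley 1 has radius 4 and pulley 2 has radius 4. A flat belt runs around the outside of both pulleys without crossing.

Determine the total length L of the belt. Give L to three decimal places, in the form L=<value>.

L=131.133

open belt: β = asin((r2−r1)/C) = asin(0/53) = 0.0000°
wrap1 = π − 2β = 180.0000°
wrap2 = π + 2β = 180.0000°
tangent length = C·cosβ = 53.0000
L = r1·wrap1 + r2·wrap2 + 2·C·cosβ = 4·3.1416 + 4·3.1416 + 2·53.0000 = 131.1327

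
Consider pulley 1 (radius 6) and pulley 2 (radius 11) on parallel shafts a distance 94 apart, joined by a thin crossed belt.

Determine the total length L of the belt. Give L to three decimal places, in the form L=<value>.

L=244.490

crossed belt: β = asin((r1+r2)/C) = asin(17/94) = 10.4193°
wrap1 = wrap2 = π + 2β = 200.8387°
tangent length = C·cosβ = 92.4500
L = (r1+r2)·wrap + 2·C·cosβ = 17·3.5053 + 2·92.4500 = 244.4900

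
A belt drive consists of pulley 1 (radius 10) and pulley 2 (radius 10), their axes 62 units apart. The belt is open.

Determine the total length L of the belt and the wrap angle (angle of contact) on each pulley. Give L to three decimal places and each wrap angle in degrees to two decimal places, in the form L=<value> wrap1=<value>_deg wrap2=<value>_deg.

open belt: β = asin((r2−r1)/C) = asin(0/62) = 0.0000°
wrap1 = π − 2β = 180.0000°
wrap2 = π + 2β = 180.0000°
tangent length = C·cosβ = 62.0000
L = r1·wrap1 + r2·wrap2 + 2·C·cosβ = 10·3.1416 + 10·3.1416 + 2·62.0000 = 186.8319

L=186.832 wrap1=180.00_deg wrap2=180.00_deg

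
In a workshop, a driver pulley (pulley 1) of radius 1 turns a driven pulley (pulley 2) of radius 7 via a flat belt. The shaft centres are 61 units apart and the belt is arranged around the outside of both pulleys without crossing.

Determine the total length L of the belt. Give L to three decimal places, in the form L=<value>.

open belt: β = asin((r2−r1)/C) = asin(6/61) = 5.6448°
wrap1 = π − 2β = 168.7104°
wrap2 = π + 2β = 191.2896°
tangent length = C·cosβ = 60.7042
L = r1·wrap1 + r2·wrap2 + 2·C·cosβ = 1·2.9446 + 7·3.3386 + 2·60.7042 = 147.7234

L=147.723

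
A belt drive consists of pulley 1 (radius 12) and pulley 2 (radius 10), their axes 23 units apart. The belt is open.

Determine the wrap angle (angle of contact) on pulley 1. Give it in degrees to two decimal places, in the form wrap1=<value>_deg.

open belt: β = asin((r2−r1)/C) = asin(-2/23) = -4.9885°
wrap1 = π − 2β = 189.9771°
wrap2 = π + 2β = 170.0229°

wrap1=189.98_deg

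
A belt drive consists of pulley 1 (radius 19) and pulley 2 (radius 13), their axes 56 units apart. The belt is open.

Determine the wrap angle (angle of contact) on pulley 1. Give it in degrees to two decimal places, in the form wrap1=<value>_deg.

open belt: β = asin((r2−r1)/C) = asin(-6/56) = -6.1506°
wrap1 = π − 2β = 192.3013°
wrap2 = π + 2β = 167.6987°

wrap1=192.30_deg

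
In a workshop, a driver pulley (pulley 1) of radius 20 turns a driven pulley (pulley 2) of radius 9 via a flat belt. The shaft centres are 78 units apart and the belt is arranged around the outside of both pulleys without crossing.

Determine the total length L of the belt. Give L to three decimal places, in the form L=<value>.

L=248.660

open belt: β = asin((r2−r1)/C) = asin(-11/78) = -8.1072°
wrap1 = π − 2β = 196.2144°
wrap2 = π + 2β = 163.7856°
tangent length = C·cosβ = 77.2205
L = r1·wrap1 + r2·wrap2 + 2·C·cosβ = 20·3.4246 + 9·2.8586 + 2·77.2205 = 248.6601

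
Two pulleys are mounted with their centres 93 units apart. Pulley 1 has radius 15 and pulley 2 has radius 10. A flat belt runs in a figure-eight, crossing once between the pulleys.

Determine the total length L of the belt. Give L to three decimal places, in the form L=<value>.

L=271.302

crossed belt: β = asin((r1+r2)/C) = asin(25/93) = 15.5939°
wrap1 = wrap2 = π + 2β = 211.1878°
tangent length = C·cosβ = 89.5768
L = (r1+r2)·wrap + 2·C·cosβ = 25·3.6859 + 2·89.5768 = 271.3016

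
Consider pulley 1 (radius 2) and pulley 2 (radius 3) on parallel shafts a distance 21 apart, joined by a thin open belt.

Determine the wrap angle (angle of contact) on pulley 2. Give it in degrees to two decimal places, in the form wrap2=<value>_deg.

open belt: β = asin((r2−r1)/C) = asin(1/21) = 2.7294°
wrap1 = π − 2β = 174.5412°
wrap2 = π + 2β = 185.4588°

wrap2=185.46_deg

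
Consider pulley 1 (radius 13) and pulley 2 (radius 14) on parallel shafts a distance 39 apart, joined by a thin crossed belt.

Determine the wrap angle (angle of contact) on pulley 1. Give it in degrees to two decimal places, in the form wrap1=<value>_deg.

crossed belt: β = asin((r1+r2)/C) = asin(27/39) = 43.8131°
wrap1 = wrap2 = π + 2β = 267.6261°

wrap1=267.63_deg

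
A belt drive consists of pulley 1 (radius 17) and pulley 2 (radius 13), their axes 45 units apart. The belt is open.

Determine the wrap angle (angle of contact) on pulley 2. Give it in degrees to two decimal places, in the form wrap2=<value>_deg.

wrap2=169.80_deg

open belt: β = asin((r2−r1)/C) = asin(-4/45) = -5.0997°
wrap1 = π − 2β = 190.1994°
wrap2 = π + 2β = 169.8006°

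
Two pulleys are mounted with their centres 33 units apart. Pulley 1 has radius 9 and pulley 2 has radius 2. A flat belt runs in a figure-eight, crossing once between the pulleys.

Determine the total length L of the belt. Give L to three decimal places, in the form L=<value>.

crossed belt: β = asin((r1+r2)/C) = asin(11/33) = 19.4712°
wrap1 = wrap2 = π + 2β = 218.9424°
tangent length = C·cosβ = 31.1127
L = (r1+r2)·wrap + 2·C·cosβ = 11·3.8213 + 2·31.1127 = 104.2593

L=104.259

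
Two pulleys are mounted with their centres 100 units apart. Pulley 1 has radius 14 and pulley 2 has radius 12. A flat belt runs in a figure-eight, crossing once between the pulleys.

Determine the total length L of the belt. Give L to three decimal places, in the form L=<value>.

L=288.480

crossed belt: β = asin((r1+r2)/C) = asin(26/100) = 15.0701°
wrap1 = wrap2 = π + 2β = 210.1401°
tangent length = C·cosβ = 96.5609
L = (r1+r2)·wrap + 2·C·cosβ = 26·3.6676 + 2·96.5609 = 288.4803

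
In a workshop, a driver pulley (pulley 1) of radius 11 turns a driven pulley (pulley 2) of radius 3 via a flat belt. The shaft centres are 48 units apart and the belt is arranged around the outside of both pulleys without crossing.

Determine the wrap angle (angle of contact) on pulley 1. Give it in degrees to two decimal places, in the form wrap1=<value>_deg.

open belt: β = asin((r2−r1)/C) = asin(-8/48) = -9.5941°
wrap1 = π − 2β = 199.1881°
wrap2 = π + 2β = 160.8119°

wrap1=199.19_deg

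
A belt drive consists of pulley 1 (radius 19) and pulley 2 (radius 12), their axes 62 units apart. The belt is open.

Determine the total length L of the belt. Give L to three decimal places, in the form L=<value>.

L=222.181

open belt: β = asin((r2−r1)/C) = asin(-7/62) = -6.4827°
wrap1 = π − 2β = 192.9654°
wrap2 = π + 2β = 167.0346°
tangent length = C·cosβ = 61.6036
L = r1·wrap1 + r2·wrap2 + 2·C·cosβ = 19·3.3679 + 12·2.9153 + 2·61.6036 = 222.1805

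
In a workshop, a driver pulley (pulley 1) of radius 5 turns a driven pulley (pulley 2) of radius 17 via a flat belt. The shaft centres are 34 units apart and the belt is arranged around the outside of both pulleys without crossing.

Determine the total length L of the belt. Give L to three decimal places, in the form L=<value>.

L=141.396

open belt: β = asin((r2−r1)/C) = asin(12/34) = 20.6673°
wrap1 = π − 2β = 138.6654°
wrap2 = π + 2β = 221.3346°
tangent length = C·cosβ = 31.8119
L = r1·wrap1 + r2·wrap2 + 2·C·cosβ = 5·2.4202 + 17·3.8630 + 2·31.8119 = 141.3960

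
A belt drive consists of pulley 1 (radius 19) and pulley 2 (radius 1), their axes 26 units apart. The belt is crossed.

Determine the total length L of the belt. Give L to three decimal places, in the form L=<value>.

crossed belt: β = asin((r1+r2)/C) = asin(20/26) = 50.2849°
wrap1 = wrap2 = π + 2β = 280.5697°
tangent length = C·cosβ = 16.6132
L = (r1+r2)·wrap + 2·C·cosβ = 20·4.8969 + 2·16.6132 = 131.1638

L=131.164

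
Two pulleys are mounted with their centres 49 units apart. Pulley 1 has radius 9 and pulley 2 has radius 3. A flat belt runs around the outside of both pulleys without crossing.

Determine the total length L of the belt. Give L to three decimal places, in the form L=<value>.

L=136.435

open belt: β = asin((r2−r1)/C) = asin(-6/49) = -7.0335°
wrap1 = π − 2β = 194.0669°
wrap2 = π + 2β = 165.9331°
tangent length = C·cosβ = 48.6313
L = r1·wrap1 + r2·wrap2 + 2·C·cosβ = 9·3.3871 + 3·2.8961 + 2·48.6313 = 136.4347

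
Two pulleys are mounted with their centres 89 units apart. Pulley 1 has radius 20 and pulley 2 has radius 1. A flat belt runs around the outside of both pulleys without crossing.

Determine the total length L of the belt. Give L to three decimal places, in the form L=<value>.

open belt: β = asin((r2−r1)/C) = asin(-19/89) = -12.3266°
wrap1 = π − 2β = 204.6531°
wrap2 = π + 2β = 155.3469°
tangent length = C·cosβ = 86.9483
L = r1·wrap1 + r2·wrap2 + 2·C·cosβ = 20·3.5719 + 1·2.7113 + 2·86.9483 = 248.0452

L=248.045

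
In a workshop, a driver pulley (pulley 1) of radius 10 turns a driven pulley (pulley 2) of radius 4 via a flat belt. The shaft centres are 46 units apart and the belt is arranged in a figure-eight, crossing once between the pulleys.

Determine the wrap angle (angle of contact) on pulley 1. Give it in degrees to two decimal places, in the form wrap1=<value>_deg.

crossed belt: β = asin((r1+r2)/C) = asin(14/46) = 17.7189°
wrap1 = wrap2 = π + 2β = 215.4379°

wrap1=215.44_deg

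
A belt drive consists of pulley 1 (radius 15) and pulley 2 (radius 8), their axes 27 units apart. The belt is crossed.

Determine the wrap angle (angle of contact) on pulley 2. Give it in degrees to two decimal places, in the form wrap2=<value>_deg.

crossed belt: β = asin((r1+r2)/C) = asin(23/27) = 58.4137°
wrap1 = wrap2 = π + 2β = 296.8273°

wrap2=296.83_deg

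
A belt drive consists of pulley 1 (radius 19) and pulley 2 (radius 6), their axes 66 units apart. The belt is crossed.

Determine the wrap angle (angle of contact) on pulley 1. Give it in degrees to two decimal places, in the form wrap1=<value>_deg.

wrap1=224.52_deg

crossed belt: β = asin((r1+r2)/C) = asin(25/66) = 22.2586°
wrap1 = wrap2 = π + 2β = 224.5172°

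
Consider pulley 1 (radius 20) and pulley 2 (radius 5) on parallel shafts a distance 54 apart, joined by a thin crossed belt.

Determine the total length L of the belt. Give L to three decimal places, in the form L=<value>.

L=198.335

crossed belt: β = asin((r1+r2)/C) = asin(25/54) = 27.5785°
wrap1 = wrap2 = π + 2β = 235.1569°
tangent length = C·cosβ = 47.8644
L = (r1+r2)·wrap + 2·C·cosβ = 25·4.1043 + 2·47.8644 = 198.3354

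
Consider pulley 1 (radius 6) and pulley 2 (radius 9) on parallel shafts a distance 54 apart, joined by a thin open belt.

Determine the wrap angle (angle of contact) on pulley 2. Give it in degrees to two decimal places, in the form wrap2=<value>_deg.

open belt: β = asin((r2−r1)/C) = asin(3/54) = 3.1847°
wrap1 = π − 2β = 173.6305°
wrap2 = π + 2β = 186.3695°

wrap2=186.37_deg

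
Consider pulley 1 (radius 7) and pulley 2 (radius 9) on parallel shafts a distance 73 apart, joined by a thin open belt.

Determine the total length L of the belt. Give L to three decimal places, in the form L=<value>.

open belt: β = asin((r2−r1)/C) = asin(2/73) = 1.5699°
wrap1 = π − 2β = 176.8601°
wrap2 = π + 2β = 183.1399°
tangent length = C·cosβ = 72.9726
L = r1·wrap1 + r2·wrap2 + 2·C·cosβ = 7·3.0868 + 9·3.1964 + 2·72.9726 = 196.3203

L=196.320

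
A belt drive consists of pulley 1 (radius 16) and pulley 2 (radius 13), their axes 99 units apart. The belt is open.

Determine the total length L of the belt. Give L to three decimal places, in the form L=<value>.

open belt: β = asin((r2−r1)/C) = asin(-3/99) = -1.7365°
wrap1 = π − 2β = 183.4730°
wrap2 = π + 2β = 176.5270°
tangent length = C·cosβ = 98.9545
L = r1·wrap1 + r2·wrap2 + 2·C·cosβ = 16·3.2022 + 13·3.0810 + 2·98.9545 = 289.1971

L=289.197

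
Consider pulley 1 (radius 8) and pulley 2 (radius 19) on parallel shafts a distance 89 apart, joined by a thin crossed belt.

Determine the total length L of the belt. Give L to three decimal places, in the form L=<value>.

crossed belt: β = asin((r1+r2)/C) = asin(27/89) = 17.6602°
wrap1 = wrap2 = π + 2β = 215.3203°
tangent length = C·cosβ = 84.8057
L = (r1+r2)·wrap + 2·C·cosβ = 27·3.7580 + 2·84.8057 = 271.0786

L=271.079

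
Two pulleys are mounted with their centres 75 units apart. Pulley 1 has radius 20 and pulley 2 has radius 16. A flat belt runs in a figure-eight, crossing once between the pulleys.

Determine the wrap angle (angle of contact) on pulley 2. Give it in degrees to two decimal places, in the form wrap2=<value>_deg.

wrap2=237.37_deg

crossed belt: β = asin((r1+r2)/C) = asin(36/75) = 28.6854°
wrap1 = wrap2 = π + 2β = 237.3708°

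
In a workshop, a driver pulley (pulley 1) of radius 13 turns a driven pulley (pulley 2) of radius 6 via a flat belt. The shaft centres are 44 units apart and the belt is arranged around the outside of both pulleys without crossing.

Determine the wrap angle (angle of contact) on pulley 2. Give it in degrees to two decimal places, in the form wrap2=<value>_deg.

wrap2=161.69_deg

open belt: β = asin((r2−r1)/C) = asin(-7/44) = -9.1541°
wrap1 = π − 2β = 198.3083°
wrap2 = π + 2β = 161.6917°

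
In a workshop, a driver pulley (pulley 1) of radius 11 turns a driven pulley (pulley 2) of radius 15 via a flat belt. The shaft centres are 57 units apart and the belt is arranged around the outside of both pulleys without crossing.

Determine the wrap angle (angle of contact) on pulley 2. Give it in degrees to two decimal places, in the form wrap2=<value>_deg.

open belt: β = asin((r2−r1)/C) = asin(4/57) = 4.0241°
wrap1 = π − 2β = 171.9519°
wrap2 = π + 2β = 188.0481°

wrap2=188.05_deg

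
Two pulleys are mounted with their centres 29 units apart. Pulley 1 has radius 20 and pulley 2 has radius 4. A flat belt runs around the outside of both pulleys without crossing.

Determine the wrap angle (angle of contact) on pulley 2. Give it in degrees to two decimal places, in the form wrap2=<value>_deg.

open belt: β = asin((r2−r1)/C) = asin(-16/29) = -33.4854°
wrap1 = π − 2β = 246.9708°
wrap2 = π + 2β = 113.0292°

wrap2=113.03_deg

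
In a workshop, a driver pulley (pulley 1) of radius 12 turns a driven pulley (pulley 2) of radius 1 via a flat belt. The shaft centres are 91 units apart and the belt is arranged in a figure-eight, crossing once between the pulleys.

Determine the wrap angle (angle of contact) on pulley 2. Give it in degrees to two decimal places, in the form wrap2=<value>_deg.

crossed belt: β = asin((r1+r2)/C) = asin(13/91) = 8.2132°
wrap1 = wrap2 = π + 2β = 196.4264°

wrap2=196.43_deg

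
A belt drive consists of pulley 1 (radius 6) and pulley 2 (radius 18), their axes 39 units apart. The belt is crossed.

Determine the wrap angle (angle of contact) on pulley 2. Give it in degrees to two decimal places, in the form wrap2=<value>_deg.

crossed belt: β = asin((r1+r2)/C) = asin(24/39) = 37.9799°
wrap1 = wrap2 = π + 2β = 255.9597°

wrap2=255.96_deg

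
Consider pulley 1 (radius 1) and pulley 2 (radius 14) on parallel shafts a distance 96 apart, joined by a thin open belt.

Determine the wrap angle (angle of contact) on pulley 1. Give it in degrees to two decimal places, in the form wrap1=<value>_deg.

open belt: β = asin((r2−r1)/C) = asin(13/96) = 7.7827°
wrap1 = π − 2β = 164.4346°
wrap2 = π + 2β = 195.5654°

wrap1=164.43_deg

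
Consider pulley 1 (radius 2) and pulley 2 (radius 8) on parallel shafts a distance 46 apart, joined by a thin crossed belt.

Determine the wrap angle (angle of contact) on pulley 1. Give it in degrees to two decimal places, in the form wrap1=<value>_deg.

wrap1=205.11_deg

crossed belt: β = asin((r1+r2)/C) = asin(10/46) = 12.5559°
wrap1 = wrap2 = π + 2β = 205.1117°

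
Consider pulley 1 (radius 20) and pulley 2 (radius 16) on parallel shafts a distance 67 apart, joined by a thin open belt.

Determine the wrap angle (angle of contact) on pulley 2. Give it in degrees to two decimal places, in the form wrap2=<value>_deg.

open belt: β = asin((r2−r1)/C) = asin(-4/67) = -3.4227°
wrap1 = π − 2β = 186.8454°
wrap2 = π + 2β = 173.1546°

wrap2=173.15_deg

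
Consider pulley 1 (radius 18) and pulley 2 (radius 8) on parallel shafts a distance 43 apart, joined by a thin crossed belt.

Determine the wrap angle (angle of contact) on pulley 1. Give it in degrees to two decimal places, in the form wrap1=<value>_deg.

wrap1=254.41_deg

crossed belt: β = asin((r1+r2)/C) = asin(26/43) = 37.2037°
wrap1 = wrap2 = π + 2β = 254.4075°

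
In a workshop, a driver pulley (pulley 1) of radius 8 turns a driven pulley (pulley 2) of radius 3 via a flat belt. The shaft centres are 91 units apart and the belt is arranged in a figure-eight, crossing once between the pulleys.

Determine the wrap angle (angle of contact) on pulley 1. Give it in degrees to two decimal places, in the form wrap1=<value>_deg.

crossed belt: β = asin((r1+r2)/C) = asin(11/91) = 6.9428°
wrap1 = wrap2 = π + 2β = 193.8857°

wrap1=193.89_deg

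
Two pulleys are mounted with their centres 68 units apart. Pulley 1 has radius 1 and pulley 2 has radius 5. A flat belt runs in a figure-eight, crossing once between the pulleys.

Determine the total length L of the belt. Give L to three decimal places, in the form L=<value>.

L=155.379

crossed belt: β = asin((r1+r2)/C) = asin(6/68) = 5.0621°
wrap1 = wrap2 = π + 2β = 190.1242°
tangent length = C·cosβ = 67.7348
L = (r1+r2)·wrap + 2·C·cosβ = 6·3.3183 + 2·67.7348 = 155.3793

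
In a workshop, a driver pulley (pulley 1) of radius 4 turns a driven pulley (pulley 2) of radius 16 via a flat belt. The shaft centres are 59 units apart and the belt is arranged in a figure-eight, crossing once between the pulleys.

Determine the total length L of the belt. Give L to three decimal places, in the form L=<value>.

crossed belt: β = asin((r1+r2)/C) = asin(20/59) = 19.8149°
wrap1 = wrap2 = π + 2β = 219.6299°
tangent length = C·cosβ = 55.5068
L = (r1+r2)·wrap + 2·C·cosβ = 20·3.8333 + 2·55.5068 = 187.6788

L=187.679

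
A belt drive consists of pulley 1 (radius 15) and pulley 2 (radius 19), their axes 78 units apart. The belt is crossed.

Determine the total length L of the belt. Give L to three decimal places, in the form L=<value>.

L=277.884

crossed belt: β = asin((r1+r2)/C) = asin(34/78) = 25.8424°
wrap1 = wrap2 = π + 2β = 231.6848°
tangent length = C·cosβ = 70.1997
L = (r1+r2)·wrap + 2·C·cosβ = 34·4.0437 + 2·70.1997 = 277.8840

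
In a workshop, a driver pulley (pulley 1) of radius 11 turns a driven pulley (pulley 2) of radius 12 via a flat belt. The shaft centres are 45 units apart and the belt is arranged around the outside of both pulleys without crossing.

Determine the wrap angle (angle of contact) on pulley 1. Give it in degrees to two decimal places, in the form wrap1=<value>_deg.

wrap1=177.45_deg

open belt: β = asin((r2−r1)/C) = asin(1/45) = 1.2733°
wrap1 = π − 2β = 177.4533°
wrap2 = π + 2β = 182.5467°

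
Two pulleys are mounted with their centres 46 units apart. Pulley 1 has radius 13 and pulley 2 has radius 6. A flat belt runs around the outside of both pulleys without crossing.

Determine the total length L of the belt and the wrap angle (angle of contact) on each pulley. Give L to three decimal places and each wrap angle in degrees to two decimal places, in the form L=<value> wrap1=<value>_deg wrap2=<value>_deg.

L=152.758 wrap1=197.51_deg wrap2=162.49_deg

open belt: β = asin((r2−r1)/C) = asin(-7/46) = -8.7529°
wrap1 = π − 2β = 197.5059°
wrap2 = π + 2β = 162.4941°
tangent length = C·cosβ = 45.4643
L = r1·wrap1 + r2·wrap2 + 2·C·cosβ = 13·3.4471 + 6·2.8361 + 2·45.4643 = 152.7575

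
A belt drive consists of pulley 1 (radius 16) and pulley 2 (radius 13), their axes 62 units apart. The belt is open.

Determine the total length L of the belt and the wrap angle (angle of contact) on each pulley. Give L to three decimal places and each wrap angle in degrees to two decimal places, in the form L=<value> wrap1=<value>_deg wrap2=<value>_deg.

L=215.251 wrap1=185.55_deg wrap2=174.45_deg

open belt: β = asin((r2−r1)/C) = asin(-3/62) = -2.7735°
wrap1 = π − 2β = 185.5469°
wrap2 = π + 2β = 174.4531°
tangent length = C·cosβ = 61.9274
L = r1·wrap1 + r2·wrap2 + 2·C·cosβ = 16·3.2384 + 13·3.0448 + 2·61.9274 = 215.2514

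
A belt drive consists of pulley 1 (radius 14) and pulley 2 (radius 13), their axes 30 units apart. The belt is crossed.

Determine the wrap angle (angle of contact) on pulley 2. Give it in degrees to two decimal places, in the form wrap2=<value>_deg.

wrap2=308.32_deg

crossed belt: β = asin((r1+r2)/C) = asin(27/30) = 64.1581°
wrap1 = wrap2 = π + 2β = 308.3161°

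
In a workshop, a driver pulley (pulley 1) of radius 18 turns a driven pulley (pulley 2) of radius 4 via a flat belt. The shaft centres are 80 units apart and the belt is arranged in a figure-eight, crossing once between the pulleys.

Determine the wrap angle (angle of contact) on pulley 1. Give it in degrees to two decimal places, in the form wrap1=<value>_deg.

crossed belt: β = asin((r1+r2)/C) = asin(22/80) = 15.9620°
wrap1 = wrap2 = π + 2β = 211.9240°

wrap1=211.92_deg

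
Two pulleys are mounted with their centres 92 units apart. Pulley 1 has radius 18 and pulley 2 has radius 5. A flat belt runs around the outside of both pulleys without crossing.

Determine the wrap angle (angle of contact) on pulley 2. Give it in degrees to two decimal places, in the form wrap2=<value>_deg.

wrap2=163.75_deg

open belt: β = asin((r2−r1)/C) = asin(-13/92) = -8.1233°
wrap1 = π − 2β = 196.2467°
wrap2 = π + 2β = 163.7533°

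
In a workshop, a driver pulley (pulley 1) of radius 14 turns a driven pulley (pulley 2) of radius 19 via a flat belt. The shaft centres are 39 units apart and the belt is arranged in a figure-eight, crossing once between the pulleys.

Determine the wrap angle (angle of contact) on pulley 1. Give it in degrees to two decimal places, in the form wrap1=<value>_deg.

crossed belt: β = asin((r1+r2)/C) = asin(33/39) = 57.7958°
wrap1 = wrap2 = π + 2β = 295.5915°

wrap1=295.59_deg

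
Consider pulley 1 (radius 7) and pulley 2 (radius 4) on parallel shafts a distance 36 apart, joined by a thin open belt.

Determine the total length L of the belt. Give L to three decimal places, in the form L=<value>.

open belt: β = asin((r2−r1)/C) = asin(-3/36) = -4.7802°
wrap1 = π − 2β = 189.5604°
wrap2 = π + 2β = 170.4396°
tangent length = C·cosβ = 35.8748
L = r1·wrap1 + r2·wrap2 + 2·C·cosβ = 7·3.3085 + 4·2.9747 + 2·35.8748 = 106.8077

L=106.808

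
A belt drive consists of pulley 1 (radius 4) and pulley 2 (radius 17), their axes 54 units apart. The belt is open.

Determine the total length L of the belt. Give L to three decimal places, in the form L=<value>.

L=177.118

open belt: β = asin((r2−r1)/C) = asin(13/54) = 13.9303°
wrap1 = π − 2β = 152.1395°
wrap2 = π + 2β = 207.8605°
tangent length = C·cosβ = 52.4118
L = r1·wrap1 + r2·wrap2 + 2·C·cosβ = 4·2.6553 + 17·3.6279 + 2·52.4118 = 177.1185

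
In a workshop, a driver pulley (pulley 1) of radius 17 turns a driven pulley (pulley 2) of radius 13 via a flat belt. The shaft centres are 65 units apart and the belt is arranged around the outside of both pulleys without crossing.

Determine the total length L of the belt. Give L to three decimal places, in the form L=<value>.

open belt: β = asin((r2−r1)/C) = asin(-4/65) = -3.5281°
wrap1 = π − 2β = 187.0562°
wrap2 = π + 2β = 172.9438°
tangent length = C·cosβ = 64.8768
L = r1·wrap1 + r2·wrap2 + 2·C·cosβ = 17·3.2647 + 13·3.0184 + 2·64.8768 = 224.4940

L=224.494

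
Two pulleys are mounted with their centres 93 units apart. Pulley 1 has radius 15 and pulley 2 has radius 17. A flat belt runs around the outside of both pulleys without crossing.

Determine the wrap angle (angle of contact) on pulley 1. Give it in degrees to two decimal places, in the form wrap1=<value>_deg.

wrap1=177.54_deg

open belt: β = asin((r2−r1)/C) = asin(2/93) = 1.2323°
wrap1 = π − 2β = 177.5355°
wrap2 = π + 2β = 182.4645°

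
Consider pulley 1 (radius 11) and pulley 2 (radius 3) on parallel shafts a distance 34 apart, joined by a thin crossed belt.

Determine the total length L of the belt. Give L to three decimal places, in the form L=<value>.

L=117.833

crossed belt: β = asin((r1+r2)/C) = asin(14/34) = 24.3157°
wrap1 = wrap2 = π + 2β = 228.6315°
tangent length = C·cosβ = 30.9839
L = (r1+r2)·wrap + 2·C·cosβ = 14·3.9904 + 2·30.9839 = 117.8329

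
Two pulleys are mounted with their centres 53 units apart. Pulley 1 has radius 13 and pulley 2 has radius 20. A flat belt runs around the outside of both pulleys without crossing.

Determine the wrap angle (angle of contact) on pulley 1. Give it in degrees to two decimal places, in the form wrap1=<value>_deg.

open belt: β = asin((r2−r1)/C) = asin(7/53) = 7.5895°
wrap1 = π − 2β = 164.8209°
wrap2 = π + 2β = 195.1791°

wrap1=164.82_deg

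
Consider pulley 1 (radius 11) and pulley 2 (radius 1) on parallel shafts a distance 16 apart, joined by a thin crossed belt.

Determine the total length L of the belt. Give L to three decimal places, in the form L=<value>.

L=79.219

crossed belt: β = asin((r1+r2)/C) = asin(12/16) = 48.5904°
wrap1 = wrap2 = π + 2β = 277.1808°
tangent length = C·cosβ = 10.5830
L = (r1+r2)·wrap + 2·C·cosβ = 12·4.8377 + 2·10.5830 = 79.2186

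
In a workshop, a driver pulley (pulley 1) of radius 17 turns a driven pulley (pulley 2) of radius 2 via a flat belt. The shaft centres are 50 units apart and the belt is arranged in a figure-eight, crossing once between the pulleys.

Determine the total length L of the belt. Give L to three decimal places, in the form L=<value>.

L=167.001

crossed belt: β = asin((r1+r2)/C) = asin(19/50) = 22.3337°
wrap1 = wrap2 = π + 2β = 224.6674°
tangent length = C·cosβ = 46.2493
L = (r1+r2)·wrap + 2·C·cosβ = 19·3.9212 + 2·46.2493 = 167.0012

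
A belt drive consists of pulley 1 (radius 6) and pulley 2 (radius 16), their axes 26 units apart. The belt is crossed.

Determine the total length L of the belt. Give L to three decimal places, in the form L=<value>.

crossed belt: β = asin((r1+r2)/C) = asin(22/26) = 57.7958°
wrap1 = wrap2 = π + 2β = 295.5915°
tangent length = C·cosβ = 13.8564
L = (r1+r2)·wrap + 2·C·cosβ = 22·5.1590 + 2·13.8564 = 141.2118

L=141.212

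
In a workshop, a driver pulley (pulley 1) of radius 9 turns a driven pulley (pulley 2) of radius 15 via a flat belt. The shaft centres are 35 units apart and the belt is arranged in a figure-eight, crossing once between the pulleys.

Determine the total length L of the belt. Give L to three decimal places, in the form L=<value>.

L=162.617

crossed belt: β = asin((r1+r2)/C) = asin(24/35) = 43.2918°
wrap1 = wrap2 = π + 2β = 266.5836°
tangent length = C·cosβ = 25.4755
L = (r1+r2)·wrap + 2·C·cosβ = 24·4.6528 + 2·25.4755 = 162.6172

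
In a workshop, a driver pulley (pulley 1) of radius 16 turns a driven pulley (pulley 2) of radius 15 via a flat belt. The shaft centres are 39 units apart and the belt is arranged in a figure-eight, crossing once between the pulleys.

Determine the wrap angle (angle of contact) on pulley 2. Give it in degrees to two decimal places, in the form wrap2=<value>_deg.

crossed belt: β = asin((r1+r2)/C) = asin(31/39) = 52.6431°
wrap1 = wrap2 = π + 2β = 285.2863°

wrap2=285.29_deg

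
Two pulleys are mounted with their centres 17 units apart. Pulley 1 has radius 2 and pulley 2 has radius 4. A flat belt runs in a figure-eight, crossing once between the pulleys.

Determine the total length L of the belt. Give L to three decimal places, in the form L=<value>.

crossed belt: β = asin((r1+r2)/C) = asin(6/17) = 20.6673°
wrap1 = wrap2 = π + 2β = 221.3346°
tangent length = C·cosβ = 15.9060
L = (r1+r2)·wrap + 2·C·cosβ = 6·3.8630 + 2·15.9060 = 54.9901

L=54.990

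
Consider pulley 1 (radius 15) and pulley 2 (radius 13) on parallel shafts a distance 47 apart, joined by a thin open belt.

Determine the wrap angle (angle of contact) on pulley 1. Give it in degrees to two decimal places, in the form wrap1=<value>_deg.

wrap1=184.88_deg

open belt: β = asin((r2−r1)/C) = asin(-2/47) = -2.4389°
wrap1 = π − 2β = 184.8777°
wrap2 = π + 2β = 175.1223°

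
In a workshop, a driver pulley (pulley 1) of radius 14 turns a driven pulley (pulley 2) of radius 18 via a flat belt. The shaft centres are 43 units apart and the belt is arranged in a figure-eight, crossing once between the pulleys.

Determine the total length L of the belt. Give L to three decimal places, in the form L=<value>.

L=211.693

crossed belt: β = asin((r1+r2)/C) = asin(32/43) = 48.0892°
wrap1 = wrap2 = π + 2β = 276.1785°
tangent length = C·cosβ = 28.7228
L = (r1+r2)·wrap + 2·C·cosβ = 32·4.8202 + 2·28.7228 = 211.6928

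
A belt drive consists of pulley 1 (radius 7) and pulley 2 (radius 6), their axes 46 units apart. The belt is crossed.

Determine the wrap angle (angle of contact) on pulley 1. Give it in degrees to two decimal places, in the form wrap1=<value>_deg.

wrap1=212.83_deg

crossed belt: β = asin((r1+r2)/C) = asin(13/46) = 16.4160°
wrap1 = wrap2 = π + 2β = 212.8319°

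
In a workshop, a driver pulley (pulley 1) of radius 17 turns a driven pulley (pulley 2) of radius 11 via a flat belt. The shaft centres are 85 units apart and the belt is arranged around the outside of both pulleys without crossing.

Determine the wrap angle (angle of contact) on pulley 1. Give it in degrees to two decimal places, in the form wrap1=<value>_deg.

wrap1=188.10_deg

open belt: β = asin((r2−r1)/C) = asin(-6/85) = -4.0478°
wrap1 = π − 2β = 188.0955°
wrap2 = π + 2β = 171.9045°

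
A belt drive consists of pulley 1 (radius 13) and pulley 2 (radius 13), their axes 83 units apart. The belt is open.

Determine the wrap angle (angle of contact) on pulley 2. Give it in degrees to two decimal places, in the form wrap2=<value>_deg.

wrap2=180.00_deg

open belt: β = asin((r2−r1)/C) = asin(0/83) = 0.0000°
wrap1 = π − 2β = 180.0000°
wrap2 = π + 2β = 180.0000°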